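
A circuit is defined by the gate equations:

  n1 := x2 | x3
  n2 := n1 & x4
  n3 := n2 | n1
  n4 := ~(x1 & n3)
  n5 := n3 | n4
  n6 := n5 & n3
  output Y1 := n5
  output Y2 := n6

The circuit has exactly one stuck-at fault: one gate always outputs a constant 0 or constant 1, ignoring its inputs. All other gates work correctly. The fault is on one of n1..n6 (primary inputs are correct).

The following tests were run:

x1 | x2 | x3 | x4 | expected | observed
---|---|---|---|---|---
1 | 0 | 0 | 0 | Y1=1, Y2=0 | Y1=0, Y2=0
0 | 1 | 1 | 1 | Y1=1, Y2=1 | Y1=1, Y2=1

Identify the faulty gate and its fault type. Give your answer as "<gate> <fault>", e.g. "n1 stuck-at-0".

Fault-free values for test 1 (x1=1, x2=0, x3=0, x4=0): n1=0, n2=0, n3=0, n4=1, n5=1, n6=0, giving Y1=1, Y2=0. Observed Y1=0, Y2=0.
Test 1: faults giving observed Y1=0, Y2=0 are {n4 stuck-at-0, n5 stuck-at-0}.
Test 2 (x1=0, x2=1, x3=1, x4=1): fault-free n1=1, n2=1, n3=1, n4=1, n5=1, n6=1 → Y1=1, Y2=1; observed Y1=1, Y2=1. Eliminates n5 stuck-at-0.
Only n4 stuck-at-0 is consistent with every test.

n4 stuck-at-0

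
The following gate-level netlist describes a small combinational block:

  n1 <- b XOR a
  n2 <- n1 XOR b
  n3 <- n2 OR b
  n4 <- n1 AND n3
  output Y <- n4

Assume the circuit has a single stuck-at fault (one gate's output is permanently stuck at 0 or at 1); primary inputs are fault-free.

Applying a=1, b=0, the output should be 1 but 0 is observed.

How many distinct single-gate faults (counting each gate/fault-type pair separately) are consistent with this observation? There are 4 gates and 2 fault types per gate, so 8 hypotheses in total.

4

Fault-free: n1=1, n2=1, n3=1, n4=1 → 1. Observed 0.
  n1 stuck-at-0: output 0 ✓
  n1 stuck-at-1: output 1 ✗
  n2 stuck-at-0: output 0 ✓
  n2 stuck-at-1: output 1 ✗
  n3 stuck-at-0: output 0 ✓
  n3 stuck-at-1: output 1 ✗
  n4 stuck-at-0: output 0 ✓
  n4 stuck-at-1: output 1 ✗
Consistent faults: {n1 stuck-at-0, n2 stuck-at-0, n3 stuck-at-0, n4 stuck-at-0} — 4 in all.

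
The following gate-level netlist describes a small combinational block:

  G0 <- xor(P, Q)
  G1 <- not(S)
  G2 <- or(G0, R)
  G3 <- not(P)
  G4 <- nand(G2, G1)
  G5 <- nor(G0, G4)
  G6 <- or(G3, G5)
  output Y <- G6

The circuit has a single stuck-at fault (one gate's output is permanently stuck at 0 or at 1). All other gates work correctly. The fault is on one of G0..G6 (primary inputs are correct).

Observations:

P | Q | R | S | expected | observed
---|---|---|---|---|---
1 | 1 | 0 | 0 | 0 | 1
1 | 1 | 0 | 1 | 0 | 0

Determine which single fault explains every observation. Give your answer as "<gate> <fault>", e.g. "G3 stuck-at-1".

G2 stuck-at-1

Fault-free values for test 1 (P=1, Q=1, R=0, S=0): G0=0, G1=1, G2=0, G3=0, G4=1, G5=0, G6=0, giving Y=0. Observed 1.
Test 1: faults giving observed 1 are {G2 stuck-at-1, G3 stuck-at-1, G4 stuck-at-0, G5 stuck-at-1, G6 stuck-at-1}.
Test 2 (P=1, Q=1, R=0, S=1): fault-free G0=0, G1=0, G2=0, G3=0, G4=1, G5=0, G6=0 → 0; observed 0. Eliminates G3 stuck-at-1, G4 stuck-at-0, G5 stuck-at-1, G6 stuck-at-1.
Only G2 stuck-at-1 is consistent with every test.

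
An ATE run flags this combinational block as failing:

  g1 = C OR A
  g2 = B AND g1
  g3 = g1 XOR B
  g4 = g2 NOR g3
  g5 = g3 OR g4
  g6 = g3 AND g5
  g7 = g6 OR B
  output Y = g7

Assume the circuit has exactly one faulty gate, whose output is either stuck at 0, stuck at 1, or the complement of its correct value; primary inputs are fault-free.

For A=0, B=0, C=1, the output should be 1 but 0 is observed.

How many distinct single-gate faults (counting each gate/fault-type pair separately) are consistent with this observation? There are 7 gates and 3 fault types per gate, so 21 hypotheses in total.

10

Fault-free: g1=1, g2=0, g3=1, g4=0, g5=1, g6=1, g7=1 → 1. Observed 0.
  g1: stuck-at-0, inverted output ✓; others ✗
  g2: none of the 3 fault types match ✗
  g3: stuck-at-0, inverted output ✓; others ✗
  g4: none of the 3 fault types match ✗
  g5: stuck-at-0, inverted output ✓; others ✗
  g6: stuck-at-0, inverted output ✓; others ✗
  g7: stuck-at-0, inverted output ✓; others ✗
Consistent faults: {g1 stuck-at-0, g1 inverted output, g3 stuck-at-0, g3 inverted output, g5 stuck-at-0, g5 inverted output, g6 stuck-at-0, g6 inverted output, g7 stuck-at-0, g7 inverted output} — 10 in all.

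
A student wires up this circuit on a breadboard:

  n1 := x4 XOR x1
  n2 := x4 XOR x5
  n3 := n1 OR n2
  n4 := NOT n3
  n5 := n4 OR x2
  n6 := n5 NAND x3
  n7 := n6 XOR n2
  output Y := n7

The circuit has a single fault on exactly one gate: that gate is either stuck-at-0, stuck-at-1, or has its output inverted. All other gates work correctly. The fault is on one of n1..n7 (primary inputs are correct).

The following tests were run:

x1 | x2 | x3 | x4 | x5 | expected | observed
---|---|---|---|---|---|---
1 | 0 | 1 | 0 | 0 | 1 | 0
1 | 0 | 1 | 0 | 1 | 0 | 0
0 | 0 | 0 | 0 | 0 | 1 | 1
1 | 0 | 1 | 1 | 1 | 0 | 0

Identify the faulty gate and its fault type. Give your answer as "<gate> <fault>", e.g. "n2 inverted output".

Fault-free values for test 1 (x1=1, x2=0, x3=1, x4=0, x5=0): n1=1, n2=0, n3=1, n4=0, n5=0, n6=1, n7=1, giving Y=1. Observed 0.
Test 1: faults giving observed 0 are {n1 stuck-at-0, n1 inverted output, n2 stuck-at-1, n2 inverted output, n3 stuck-at-0, n3 inverted output, n4 stuck-at-1, n4 inverted output, n5 stuck-at-1, n5 inverted output, n6 stuck-at-0, n6 inverted output, n7 stuck-at-0, n7 inverted output}.
Test 2 (x1=1, x2=0, x3=1, x4=0, x5=1): fault-free n1=1, n2=1, n3=1, n4=0, n5=0, n6=1, n7=0 → 0; observed 0. Eliminates n2 inverted output, n3 stuck-at-0, n3 inverted output, n4 stuck-at-1, n4 inverted output, n5 stuck-at-1, n5 inverted output, n6 stuck-at-0, n6 inverted output, n7 inverted output.
Test 3 (x1=0, x2=0, x3=0, x4=0, x5=0): fault-free n1=0, n2=0, n3=0, n4=1, n5=1, n6=1, n7=1 → 1; observed 1. Eliminates n2 stuck-at-1, n7 stuck-at-0.
Test 4 (x1=1, x2=0, x3=1, x4=1, x5=1): fault-free n1=0, n2=0, n3=0, n4=1, n5=1, n6=0, n7=0 → 0; observed 0. Eliminates n1 inverted output.
Only n1 stuck-at-0 is consistent with every test.

n1 stuck-at-0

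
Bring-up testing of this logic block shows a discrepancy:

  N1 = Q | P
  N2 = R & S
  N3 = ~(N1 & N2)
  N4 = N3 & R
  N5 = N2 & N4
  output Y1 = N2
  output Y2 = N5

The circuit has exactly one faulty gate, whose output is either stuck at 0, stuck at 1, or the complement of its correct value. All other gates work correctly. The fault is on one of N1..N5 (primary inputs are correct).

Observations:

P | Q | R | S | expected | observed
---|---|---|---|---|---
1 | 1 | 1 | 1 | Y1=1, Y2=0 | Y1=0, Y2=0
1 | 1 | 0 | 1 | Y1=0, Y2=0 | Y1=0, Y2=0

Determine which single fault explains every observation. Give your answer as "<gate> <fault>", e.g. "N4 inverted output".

Fault-free values for test 1 (P=1, Q=1, R=1, S=1): N1=1, N2=1, N3=0, N4=0, N5=0, giving Y1=1, Y2=0. Observed Y1=0, Y2=0.
Test 1: faults giving observed Y1=0, Y2=0 are {N2 stuck-at-0, N2 inverted output}.
Test 2 (P=1, Q=1, R=0, S=1): fault-free N1=1, N2=0, N3=1, N4=0, N5=0 → Y1=0, Y2=0; observed Y1=0, Y2=0. Eliminates N2 inverted output.
Only N2 stuck-at-0 is consistent with every test.

N2 stuck-at-0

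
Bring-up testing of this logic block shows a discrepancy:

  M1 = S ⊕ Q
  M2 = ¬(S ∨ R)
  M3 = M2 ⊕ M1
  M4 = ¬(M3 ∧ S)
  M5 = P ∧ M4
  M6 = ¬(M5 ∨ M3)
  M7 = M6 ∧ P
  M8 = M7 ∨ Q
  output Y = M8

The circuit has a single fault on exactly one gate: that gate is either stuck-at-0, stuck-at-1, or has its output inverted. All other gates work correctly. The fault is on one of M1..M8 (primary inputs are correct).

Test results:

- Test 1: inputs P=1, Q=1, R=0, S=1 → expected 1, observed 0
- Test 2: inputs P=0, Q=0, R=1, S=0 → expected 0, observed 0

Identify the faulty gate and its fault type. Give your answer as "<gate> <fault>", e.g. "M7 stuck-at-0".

Fault-free values for test 1 (P=1, Q=1, R=0, S=1): M1=0, M2=0, M3=0, M4=1, M5=1, M6=0, M7=0, M8=1, giving Y=1. Observed 0.
Test 1: faults giving observed 0 are {M8 stuck-at-0, M8 inverted output}.
Test 2 (P=0, Q=0, R=1, S=0): fault-free M1=0, M2=0, M3=0, M4=1, M5=0, M6=1, M7=0, M8=0 → 0; observed 0. Eliminates M8 inverted output.
Only M8 stuck-at-0 is consistent with every test.

M8 stuck-at-0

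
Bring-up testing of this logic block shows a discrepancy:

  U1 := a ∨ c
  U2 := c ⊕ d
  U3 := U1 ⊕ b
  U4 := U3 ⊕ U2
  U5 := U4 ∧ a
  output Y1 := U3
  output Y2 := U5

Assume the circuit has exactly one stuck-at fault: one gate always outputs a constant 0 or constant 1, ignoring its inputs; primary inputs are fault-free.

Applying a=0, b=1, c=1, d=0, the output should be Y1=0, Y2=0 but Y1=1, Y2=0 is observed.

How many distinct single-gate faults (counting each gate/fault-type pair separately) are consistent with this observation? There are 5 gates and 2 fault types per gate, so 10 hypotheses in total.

2

Fault-free: U1=1, U2=1, U3=0, U4=1, U5=0 → Y1=0, Y2=0. Observed Y1=1, Y2=0.
  U1 stuck-at-0: output Y1=1, Y2=0 ✓
  U1 stuck-at-1: output Y1=0, Y2=0 ✗
  U2 stuck-at-0: output Y1=0, Y2=0 ✗
  U2 stuck-at-1: output Y1=0, Y2=0 ✗
  U3 stuck-at-0: output Y1=0, Y2=0 ✗
  U3 stuck-at-1: output Y1=1, Y2=0 ✓
  U4 stuck-at-0: output Y1=0, Y2=0 ✗
  U4 stuck-at-1: output Y1=0, Y2=0 ✗
  U5 stuck-at-0: output Y1=0, Y2=0 ✗
  U5 stuck-at-1: output Y1=0, Y2=1 ✗
Consistent faults: {U1 stuck-at-0, U3 stuck-at-1} — 2 in all.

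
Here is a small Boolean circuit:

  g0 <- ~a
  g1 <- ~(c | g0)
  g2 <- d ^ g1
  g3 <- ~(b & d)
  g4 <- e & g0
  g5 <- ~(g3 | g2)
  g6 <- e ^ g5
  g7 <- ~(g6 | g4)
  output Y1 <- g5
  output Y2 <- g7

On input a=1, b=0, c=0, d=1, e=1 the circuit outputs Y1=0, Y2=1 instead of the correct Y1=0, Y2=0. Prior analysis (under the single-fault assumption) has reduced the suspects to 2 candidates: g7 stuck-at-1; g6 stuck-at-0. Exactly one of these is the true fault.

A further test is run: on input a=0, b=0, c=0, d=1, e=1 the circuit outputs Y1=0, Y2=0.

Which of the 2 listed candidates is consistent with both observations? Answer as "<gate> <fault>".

Evaluate each candidate on input a=0, b=0, c=0, d=1, e=1:
  g7 stuck-at-1: g0=1, g1=0, g2=1, g3=1, g4=1, g5=0, g6=1, g7=1 [stuck-at-1] → Y1=0, Y2=1 — eliminated
  g6 stuck-at-0: g0=1, g1=0, g2=1, g3=1, g4=1, g5=0, g6=0 [stuck-at-0], g7=0 → Y1=0, Y2=0 — matches
Only g6 stuck-at-0 reproduces the observed Y1=0, Y2=0.

g6 stuck-at-0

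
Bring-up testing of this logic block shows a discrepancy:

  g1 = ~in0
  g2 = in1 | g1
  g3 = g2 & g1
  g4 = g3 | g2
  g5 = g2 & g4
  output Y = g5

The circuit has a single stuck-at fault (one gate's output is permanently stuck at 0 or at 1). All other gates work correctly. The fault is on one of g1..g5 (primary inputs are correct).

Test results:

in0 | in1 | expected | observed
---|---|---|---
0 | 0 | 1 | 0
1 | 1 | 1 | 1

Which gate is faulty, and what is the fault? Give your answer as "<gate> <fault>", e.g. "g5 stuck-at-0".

Fault-free values for test 1 (in0=0, in1=0): g1=1, g2=1, g3=1, g4=1, g5=1, giving Y=1. Observed 0.
Test 1: faults giving observed 0 are {g1 stuck-at-0, g2 stuck-at-0, g4 stuck-at-0, g5 stuck-at-0}.
Test 2 (in0=1, in1=1): fault-free g1=0, g2=1, g3=0, g4=1, g5=1 → 1; observed 1. Eliminates g2 stuck-at-0, g4 stuck-at-0, g5 stuck-at-0.
Only g1 stuck-at-0 is consistent with every test.

g1 stuck-at-0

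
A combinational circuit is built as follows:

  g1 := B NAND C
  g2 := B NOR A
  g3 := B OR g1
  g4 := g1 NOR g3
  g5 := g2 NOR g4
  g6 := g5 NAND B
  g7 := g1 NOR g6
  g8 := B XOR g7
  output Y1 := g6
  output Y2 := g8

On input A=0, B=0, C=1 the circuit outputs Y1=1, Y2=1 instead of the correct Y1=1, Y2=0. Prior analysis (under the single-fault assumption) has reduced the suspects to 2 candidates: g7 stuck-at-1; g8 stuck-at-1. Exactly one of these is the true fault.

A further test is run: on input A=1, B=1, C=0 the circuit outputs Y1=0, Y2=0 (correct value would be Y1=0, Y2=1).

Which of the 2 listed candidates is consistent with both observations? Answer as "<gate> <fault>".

Evaluate each candidate on input A=1, B=1, C=0:
  g7 stuck-at-1: g1=1, g2=0, g3=1, g4=0, g5=1, g6=0, g7=1 [stuck-at-1], g8=0 → Y1=0, Y2=0 — matches
  g8 stuck-at-1: g1=1, g2=0, g3=1, g4=0, g5=1, g6=0, g7=0, g8=1 [stuck-at-1] → Y1=0, Y2=1 — eliminated
Only g7 stuck-at-1 reproduces the observed Y1=0, Y2=0.

g7 stuck-at-1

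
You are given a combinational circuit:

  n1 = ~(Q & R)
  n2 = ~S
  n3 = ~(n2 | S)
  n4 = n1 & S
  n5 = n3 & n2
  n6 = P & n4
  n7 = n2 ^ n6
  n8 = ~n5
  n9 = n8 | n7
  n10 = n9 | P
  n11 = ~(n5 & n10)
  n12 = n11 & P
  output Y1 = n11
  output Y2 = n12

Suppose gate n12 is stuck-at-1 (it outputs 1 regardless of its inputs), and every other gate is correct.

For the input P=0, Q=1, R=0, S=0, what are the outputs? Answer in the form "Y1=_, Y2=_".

Y1=1, Y2=1

Propagate with n12 forced: n1=1, n2=1, n3=0, n4=0, n5=0, n6=0, n7=1, n8=1, n9=1, n10=1, n11=1, n12=1 [stuck-at-1].
So the outputs are Y1=1, Y2=1. (Without the fault they would be Y1=1, Y2=0.)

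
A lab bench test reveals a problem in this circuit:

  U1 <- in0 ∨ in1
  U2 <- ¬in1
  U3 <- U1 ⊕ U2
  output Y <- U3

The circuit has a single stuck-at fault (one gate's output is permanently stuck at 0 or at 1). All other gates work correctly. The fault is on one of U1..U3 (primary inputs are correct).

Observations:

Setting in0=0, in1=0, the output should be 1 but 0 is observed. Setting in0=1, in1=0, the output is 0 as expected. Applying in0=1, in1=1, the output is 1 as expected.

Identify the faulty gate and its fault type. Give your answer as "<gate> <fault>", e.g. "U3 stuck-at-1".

U1 stuck-at-1

Fault-free values for test 1 (in0=0, in1=0): U1=0, U2=1, U3=1, giving Y=1. Observed 0.
Test 1: faults giving observed 0 are {U1 stuck-at-1, U2 stuck-at-0, U3 stuck-at-0}.
Test 2 (in0=1, in1=0): fault-free U1=1, U2=1, U3=0 → 0; observed 0. Eliminates U2 stuck-at-0.
Test 3 (in0=1, in1=1): fault-free U1=1, U2=0, U3=1 → 1; observed 1. Eliminates U3 stuck-at-0.
Only U1 stuck-at-1 is consistent with every test.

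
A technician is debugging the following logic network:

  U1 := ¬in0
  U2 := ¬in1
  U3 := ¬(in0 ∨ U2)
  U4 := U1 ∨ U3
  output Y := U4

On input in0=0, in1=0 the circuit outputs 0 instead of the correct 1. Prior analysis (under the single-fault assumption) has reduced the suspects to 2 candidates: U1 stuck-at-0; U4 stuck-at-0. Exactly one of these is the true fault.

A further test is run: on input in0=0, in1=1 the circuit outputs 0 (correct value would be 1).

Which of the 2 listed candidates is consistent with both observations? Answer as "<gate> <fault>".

U4 stuck-at-0

Evaluate each candidate on input in0=0, in1=1:
  U1 stuck-at-0: U1=0 [stuck-at-0], U2=0, U3=1, U4=1 → 1 — eliminated
  U4 stuck-at-0: U1=1, U2=0, U3=1, U4=0 [stuck-at-0] → 0 — matches
Only U4 stuck-at-0 reproduces the observed 0.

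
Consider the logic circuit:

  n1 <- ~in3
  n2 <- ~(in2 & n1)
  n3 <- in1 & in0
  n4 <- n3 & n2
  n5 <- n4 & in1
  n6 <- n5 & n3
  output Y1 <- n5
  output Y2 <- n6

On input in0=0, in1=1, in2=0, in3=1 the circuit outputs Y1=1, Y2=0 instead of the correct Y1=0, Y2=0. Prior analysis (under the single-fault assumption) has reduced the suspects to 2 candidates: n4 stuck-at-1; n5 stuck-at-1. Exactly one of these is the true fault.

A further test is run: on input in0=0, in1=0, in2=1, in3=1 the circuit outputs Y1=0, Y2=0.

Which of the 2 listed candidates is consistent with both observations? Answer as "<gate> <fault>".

Evaluate each candidate on input in0=0, in1=0, in2=1, in3=1:
  n4 stuck-at-1: n1=0, n2=1, n3=0, n4=1 [stuck-at-1], n5=0, n6=0 → Y1=0, Y2=0 — matches
  n5 stuck-at-1: n1=0, n2=1, n3=0, n4=0, n5=1 [stuck-at-1], n6=0 → Y1=1, Y2=0 — eliminated
Only n4 stuck-at-1 reproduces the observed Y1=0, Y2=0.

n4 stuck-at-1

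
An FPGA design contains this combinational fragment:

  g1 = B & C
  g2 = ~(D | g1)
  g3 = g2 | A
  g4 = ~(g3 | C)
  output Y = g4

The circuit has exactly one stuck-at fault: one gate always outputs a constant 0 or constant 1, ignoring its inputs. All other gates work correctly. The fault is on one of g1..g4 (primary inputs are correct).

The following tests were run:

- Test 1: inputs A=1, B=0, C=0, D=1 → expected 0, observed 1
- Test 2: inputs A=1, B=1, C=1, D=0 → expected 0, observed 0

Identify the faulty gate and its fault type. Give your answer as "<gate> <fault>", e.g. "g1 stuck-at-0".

Fault-free values for test 1 (A=1, B=0, C=0, D=1): g1=0, g2=0, g3=1, g4=0, giving Y=0. Observed 1.
Test 1: faults giving observed 1 are {g3 stuck-at-0, g4 stuck-at-1}.
Test 2 (A=1, B=1, C=1, D=0): fault-free g1=1, g2=0, g3=1, g4=0 → 0; observed 0. Eliminates g4 stuck-at-1.
Only g3 stuck-at-0 is consistent with every test.

g3 stuck-at-0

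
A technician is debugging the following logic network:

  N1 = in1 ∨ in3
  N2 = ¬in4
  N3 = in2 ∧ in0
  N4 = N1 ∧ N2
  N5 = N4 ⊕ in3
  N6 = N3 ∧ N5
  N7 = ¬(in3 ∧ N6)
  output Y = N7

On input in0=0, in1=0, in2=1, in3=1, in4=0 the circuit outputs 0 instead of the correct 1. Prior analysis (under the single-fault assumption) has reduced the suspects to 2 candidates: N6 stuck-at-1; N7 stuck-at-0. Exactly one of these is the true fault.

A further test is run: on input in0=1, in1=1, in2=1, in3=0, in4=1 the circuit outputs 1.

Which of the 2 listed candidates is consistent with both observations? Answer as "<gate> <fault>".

Evaluate each candidate on input in0=1, in1=1, in2=1, in3=0, in4=1:
  N6 stuck-at-1: N1=1, N2=0, N3=1, N4=0, N5=0, N6=1 [stuck-at-1], N7=1 → 1 — matches
  N7 stuck-at-0: N1=1, N2=0, N3=1, N4=0, N5=0, N6=0, N7=0 [stuck-at-0] → 0 — eliminated
Only N6 stuck-at-1 reproduces the observed 1.

N6 stuck-at-1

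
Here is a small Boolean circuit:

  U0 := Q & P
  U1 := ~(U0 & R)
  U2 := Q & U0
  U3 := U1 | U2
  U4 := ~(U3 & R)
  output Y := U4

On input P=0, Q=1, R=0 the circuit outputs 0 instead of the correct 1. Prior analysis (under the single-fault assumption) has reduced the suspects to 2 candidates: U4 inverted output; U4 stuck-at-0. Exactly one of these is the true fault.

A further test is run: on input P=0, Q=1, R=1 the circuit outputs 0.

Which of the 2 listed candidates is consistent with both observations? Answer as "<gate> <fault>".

U4 stuck-at-0

Evaluate each candidate on input P=0, Q=1, R=1:
  U4 inverted output: U0=0, U1=1, U2=0, U3=1, U4=1 [inverted output] → 1 — eliminated
  U4 stuck-at-0: U0=0, U1=1, U2=0, U3=1, U4=0 [stuck-at-0] → 0 — matches
Only U4 stuck-at-0 reproduces the observed 0.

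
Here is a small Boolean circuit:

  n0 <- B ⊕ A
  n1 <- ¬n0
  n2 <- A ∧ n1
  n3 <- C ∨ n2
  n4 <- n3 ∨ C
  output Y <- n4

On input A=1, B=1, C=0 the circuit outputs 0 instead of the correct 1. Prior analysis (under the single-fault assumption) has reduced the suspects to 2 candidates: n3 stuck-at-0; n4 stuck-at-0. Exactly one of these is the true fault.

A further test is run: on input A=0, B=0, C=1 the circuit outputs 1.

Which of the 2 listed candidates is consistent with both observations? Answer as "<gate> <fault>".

n3 stuck-at-0

Evaluate each candidate on input A=0, B=0, C=1:
  n3 stuck-at-0: n0=0, n1=1, n2=0, n3=0 [stuck-at-0], n4=1 → 1 — matches
  n4 stuck-at-0: n0=0, n1=1, n2=0, n3=1, n4=0 [stuck-at-0] → 0 — eliminated
Only n3 stuck-at-0 reproduces the observed 1.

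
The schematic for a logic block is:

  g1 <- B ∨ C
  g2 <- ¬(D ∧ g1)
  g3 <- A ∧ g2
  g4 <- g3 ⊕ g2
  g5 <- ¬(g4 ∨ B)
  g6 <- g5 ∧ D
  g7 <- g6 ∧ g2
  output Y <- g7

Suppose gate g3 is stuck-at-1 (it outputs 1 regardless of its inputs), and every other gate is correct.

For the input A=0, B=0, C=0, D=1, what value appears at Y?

Propagate with g3 forced: g1=0, g2=1, g3=1 [stuck-at-1], g4=0, g5=1, g6=1, g7=1.
So Y = 1. (Without the fault it would be 0.)

1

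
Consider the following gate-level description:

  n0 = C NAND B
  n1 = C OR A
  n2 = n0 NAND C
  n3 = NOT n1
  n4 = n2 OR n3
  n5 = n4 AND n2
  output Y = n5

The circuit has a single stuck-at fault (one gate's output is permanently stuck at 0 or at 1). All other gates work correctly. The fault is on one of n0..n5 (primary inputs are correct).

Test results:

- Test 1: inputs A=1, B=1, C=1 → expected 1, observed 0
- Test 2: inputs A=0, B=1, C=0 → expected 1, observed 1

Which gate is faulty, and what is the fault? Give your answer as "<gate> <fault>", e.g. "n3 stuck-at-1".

Fault-free values for test 1 (A=1, B=1, C=1): n0=0, n1=1, n2=1, n3=0, n4=1, n5=1, giving Y=1. Observed 0.
Test 1: faults giving observed 0 are {n0 stuck-at-1, n2 stuck-at-0, n4 stuck-at-0, n5 stuck-at-0}.
Test 2 (A=0, B=1, C=0): fault-free n0=1, n1=0, n2=1, n3=1, n4=1, n5=1 → 1; observed 1. Eliminates n2 stuck-at-0, n4 stuck-at-0, n5 stuck-at-0.
Only n0 stuck-at-1 is consistent with every test.

n0 stuck-at-1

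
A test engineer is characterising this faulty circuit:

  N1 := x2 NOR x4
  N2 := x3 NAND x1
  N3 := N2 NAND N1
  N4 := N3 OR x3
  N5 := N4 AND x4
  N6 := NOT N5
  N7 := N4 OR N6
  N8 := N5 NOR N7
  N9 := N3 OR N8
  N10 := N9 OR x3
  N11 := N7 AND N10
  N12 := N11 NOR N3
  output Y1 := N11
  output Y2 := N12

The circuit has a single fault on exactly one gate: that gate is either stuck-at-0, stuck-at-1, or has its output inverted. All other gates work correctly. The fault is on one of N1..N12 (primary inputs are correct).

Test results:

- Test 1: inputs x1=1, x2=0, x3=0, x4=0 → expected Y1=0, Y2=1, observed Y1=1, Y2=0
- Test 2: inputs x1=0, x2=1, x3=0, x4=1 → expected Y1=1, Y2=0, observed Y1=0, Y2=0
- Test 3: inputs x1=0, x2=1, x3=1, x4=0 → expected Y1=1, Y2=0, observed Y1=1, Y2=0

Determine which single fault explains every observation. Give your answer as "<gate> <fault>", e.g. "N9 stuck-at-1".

Fault-free values for test 1 (x1=1, x2=0, x3=0, x4=0): N1=1, N2=1, N3=0, N4=0, N5=0, N6=1, N7=1, N8=0, N9=0, N10=0, N11=0, N12=1, giving Y1=0, Y2=1. Observed Y1=1, Y2=0.
Test 1: faults giving observed Y1=1, Y2=0 are {N1 stuck-at-0, N1 inverted output, N2 stuck-at-0, N2 inverted output, N3 stuck-at-1, N3 inverted output, N8 stuck-at-1, N8 inverted output, N9 stuck-at-1, N9 inverted output, N10 stuck-at-1, N10 inverted output, N11 stuck-at-1, N11 inverted output}.
Test 2 (x1=0, x2=1, x3=0, x4=1): fault-free N1=0, N2=1, N3=1, N4=1, N5=1, N6=0, N7=1, N8=0, N9=1, N10=1, N11=1, N12=0 → Y1=1, Y2=0; observed Y1=0, Y2=0. Eliminates N1 stuck-at-0, N1 inverted output, N2 stuck-at-0, N2 inverted output, N3 stuck-at-1, N3 inverted output, N8 stuck-at-1, N8 inverted output, N9 stuck-at-1, N10 stuck-at-1, N11 stuck-at-1.
Test 3 (x1=0, x2=1, x3=1, x4=0): fault-free N1=0, N2=1, N3=1, N4=1, N5=0, N6=1, N7=1, N8=0, N9=1, N10=1, N11=1, N12=0 → Y1=1, Y2=0; observed Y1=1, Y2=0. Eliminates N10 inverted output, N11 inverted output.
Only N9 inverted output is consistent with every test.

N9 inverted output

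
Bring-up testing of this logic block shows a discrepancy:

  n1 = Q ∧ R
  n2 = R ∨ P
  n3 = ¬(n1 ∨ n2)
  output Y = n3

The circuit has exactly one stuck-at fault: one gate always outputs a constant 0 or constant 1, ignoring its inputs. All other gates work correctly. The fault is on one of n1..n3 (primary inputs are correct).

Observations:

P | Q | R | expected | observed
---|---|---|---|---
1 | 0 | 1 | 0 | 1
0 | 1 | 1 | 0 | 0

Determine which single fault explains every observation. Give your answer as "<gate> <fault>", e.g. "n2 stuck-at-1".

n2 stuck-at-0

Fault-free values for test 1 (P=1, Q=0, R=1): n1=0, n2=1, n3=0, giving Y=0. Observed 1.
Test 1: faults giving observed 1 are {n2 stuck-at-0, n3 stuck-at-1}.
Test 2 (P=0, Q=1, R=1): fault-free n1=1, n2=1, n3=0 → 0; observed 0. Eliminates n3 stuck-at-1.
Only n2 stuck-at-0 is consistent with every test.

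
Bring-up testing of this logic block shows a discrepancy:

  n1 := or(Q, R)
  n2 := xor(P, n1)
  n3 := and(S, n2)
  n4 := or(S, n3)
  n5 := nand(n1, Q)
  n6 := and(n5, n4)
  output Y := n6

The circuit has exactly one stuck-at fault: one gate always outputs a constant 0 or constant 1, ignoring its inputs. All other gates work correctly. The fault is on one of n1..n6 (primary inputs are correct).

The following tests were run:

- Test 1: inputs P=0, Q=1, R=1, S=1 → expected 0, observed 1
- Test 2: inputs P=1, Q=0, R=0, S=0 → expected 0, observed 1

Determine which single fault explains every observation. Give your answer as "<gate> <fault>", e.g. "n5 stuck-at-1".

n6 stuck-at-1

Fault-free values for test 1 (P=0, Q=1, R=1, S=1): n1=1, n2=1, n3=1, n4=1, n5=0, n6=0, giving Y=0. Observed 1.
Test 1: faults giving observed 1 are {n1 stuck-at-0, n5 stuck-at-1, n6 stuck-at-1}.
Test 2 (P=1, Q=0, R=0, S=0): fault-free n1=0, n2=1, n3=0, n4=0, n5=1, n6=0 → 0; observed 1. Eliminates n1 stuck-at-0, n5 stuck-at-1.
Only n6 stuck-at-1 is consistent with every test.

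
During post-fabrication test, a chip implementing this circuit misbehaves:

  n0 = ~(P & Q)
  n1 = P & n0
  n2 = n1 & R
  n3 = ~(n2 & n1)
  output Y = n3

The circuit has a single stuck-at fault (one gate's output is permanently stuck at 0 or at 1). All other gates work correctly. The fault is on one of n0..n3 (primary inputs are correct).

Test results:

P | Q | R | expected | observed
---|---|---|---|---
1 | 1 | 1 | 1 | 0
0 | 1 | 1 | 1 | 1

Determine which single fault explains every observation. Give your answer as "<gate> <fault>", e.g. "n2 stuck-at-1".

Fault-free values for test 1 (P=1, Q=1, R=1): n0=0, n1=0, n2=0, n3=1, giving Y=1. Observed 0.
Test 1: faults giving observed 0 are {n0 stuck-at-1, n1 stuck-at-1, n3 stuck-at-0}.
Test 2 (P=0, Q=1, R=1): fault-free n0=1, n1=0, n2=0, n3=1 → 1; observed 1. Eliminates n1 stuck-at-1, n3 stuck-at-0.
Only n0 stuck-at-1 is consistent with every test.

n0 stuck-at-1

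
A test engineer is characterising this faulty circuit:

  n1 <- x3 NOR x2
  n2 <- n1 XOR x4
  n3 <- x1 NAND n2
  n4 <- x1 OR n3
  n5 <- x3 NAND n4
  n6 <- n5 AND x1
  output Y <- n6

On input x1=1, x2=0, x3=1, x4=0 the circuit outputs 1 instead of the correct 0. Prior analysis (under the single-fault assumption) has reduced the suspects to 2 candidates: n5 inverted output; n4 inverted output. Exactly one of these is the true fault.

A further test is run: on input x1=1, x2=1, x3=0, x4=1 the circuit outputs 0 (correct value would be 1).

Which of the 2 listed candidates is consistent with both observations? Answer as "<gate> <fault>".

Evaluate each candidate on input x1=1, x2=1, x3=0, x4=1:
  n5 inverted output: n1=0, n2=1, n3=0, n4=1, n5=0 [inverted output], n6=0 → 0 — matches
  n4 inverted output: n1=0, n2=1, n3=0, n4=0 [inverted output], n5=1, n6=1 → 1 — eliminated
Only n5 inverted output reproduces the observed 0.

n5 inverted output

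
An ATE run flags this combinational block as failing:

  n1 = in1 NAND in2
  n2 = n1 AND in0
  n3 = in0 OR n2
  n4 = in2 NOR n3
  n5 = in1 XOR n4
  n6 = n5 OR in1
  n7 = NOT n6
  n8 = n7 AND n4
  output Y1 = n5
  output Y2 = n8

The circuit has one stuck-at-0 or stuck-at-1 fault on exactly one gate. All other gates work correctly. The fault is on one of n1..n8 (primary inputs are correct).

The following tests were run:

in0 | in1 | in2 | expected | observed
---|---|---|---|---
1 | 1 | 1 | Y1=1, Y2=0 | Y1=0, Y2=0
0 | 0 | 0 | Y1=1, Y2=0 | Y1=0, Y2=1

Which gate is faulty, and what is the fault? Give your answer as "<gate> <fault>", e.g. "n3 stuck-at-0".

Fault-free values for test 1 (in0=1, in1=1, in2=1): n1=0, n2=0, n3=1, n4=0, n5=1, n6=1, n7=0, n8=0, giving Y1=1, Y2=0. Observed Y1=0, Y2=0.
Test 1: faults giving observed Y1=0, Y2=0 are {n4 stuck-at-1, n5 stuck-at-0}.
Test 2 (in0=0, in1=0, in2=0): fault-free n1=1, n2=0, n3=0, n4=1, n5=1, n6=1, n7=0, n8=0 → Y1=1, Y2=0; observed Y1=0, Y2=1. Eliminates n4 stuck-at-1.
Only n5 stuck-at-0 is consistent with every test.

n5 stuck-at-0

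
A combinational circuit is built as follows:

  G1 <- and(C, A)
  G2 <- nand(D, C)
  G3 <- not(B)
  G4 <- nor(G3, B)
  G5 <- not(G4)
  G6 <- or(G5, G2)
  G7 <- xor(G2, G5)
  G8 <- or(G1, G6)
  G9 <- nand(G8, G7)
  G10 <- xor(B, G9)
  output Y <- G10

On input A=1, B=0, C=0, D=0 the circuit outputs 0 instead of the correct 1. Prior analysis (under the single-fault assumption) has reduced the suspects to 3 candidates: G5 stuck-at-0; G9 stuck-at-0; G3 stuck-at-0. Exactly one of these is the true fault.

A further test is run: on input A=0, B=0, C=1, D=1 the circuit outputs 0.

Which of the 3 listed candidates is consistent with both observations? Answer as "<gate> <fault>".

G9 stuck-at-0

Evaluate each candidate on input A=0, B=0, C=1, D=1:
  G5 stuck-at-0: G1=0, G2=0, G3=1, G4=0, G5=0 [stuck-at-0], G6=0, G7=0, G8=0, G9=1, G10=1 → 1 — eliminated
  G9 stuck-at-0: G1=0, G2=0, G3=1, G4=0, G5=1, G6=1, G7=1, G8=1, G9=0 [stuck-at-0], G10=0 → 0 — matches
  G3 stuck-at-0: G1=0, G2=0, G3=0 [stuck-at-0], G4=1, G5=0, G6=0, G7=0, G8=0, G9=1, G10=1 → 1 — eliminated
Only G9 stuck-at-0 reproduces the observed 0.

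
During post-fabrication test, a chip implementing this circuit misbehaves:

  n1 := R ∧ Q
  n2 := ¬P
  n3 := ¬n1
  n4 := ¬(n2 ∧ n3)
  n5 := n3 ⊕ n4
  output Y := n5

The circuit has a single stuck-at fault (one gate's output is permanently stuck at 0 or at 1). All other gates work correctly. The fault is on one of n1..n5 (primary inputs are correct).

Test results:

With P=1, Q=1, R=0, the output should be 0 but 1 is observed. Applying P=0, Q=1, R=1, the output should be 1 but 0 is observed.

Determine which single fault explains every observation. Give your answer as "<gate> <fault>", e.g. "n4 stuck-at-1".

n4 stuck-at-0

Fault-free values for test 1 (P=1, Q=1, R=0): n1=0, n2=0, n3=1, n4=1, n5=0, giving Y=0. Observed 1.
Test 1: faults giving observed 1 are {n1 stuck-at-1, n2 stuck-at-1, n3 stuck-at-0, n4 stuck-at-0, n5 stuck-at-1}.
Test 2 (P=0, Q=1, R=1): fault-free n1=1, n2=1, n3=0, n4=1, n5=1 → 1; observed 0. Eliminates n1 stuck-at-1, n2 stuck-at-1, n3 stuck-at-0, n5 stuck-at-1.
Only n4 stuck-at-0 is consistent with every test.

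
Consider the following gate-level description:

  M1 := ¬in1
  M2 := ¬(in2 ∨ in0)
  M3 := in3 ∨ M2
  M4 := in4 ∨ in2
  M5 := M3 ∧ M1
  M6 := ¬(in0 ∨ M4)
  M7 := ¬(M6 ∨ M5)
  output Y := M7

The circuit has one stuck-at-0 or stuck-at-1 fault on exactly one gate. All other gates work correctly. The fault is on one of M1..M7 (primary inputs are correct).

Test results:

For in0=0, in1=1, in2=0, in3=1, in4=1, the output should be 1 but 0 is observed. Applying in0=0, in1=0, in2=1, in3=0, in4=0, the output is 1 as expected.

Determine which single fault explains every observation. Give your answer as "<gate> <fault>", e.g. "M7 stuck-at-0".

Fault-free values for test 1 (in0=0, in1=1, in2=0, in3=1, in4=1): M1=0, M2=1, M3=1, M4=1, M5=0, M6=0, M7=1, giving Y=1. Observed 0.
Test 1: faults giving observed 0 are {M1 stuck-at-1, M4 stuck-at-0, M5 stuck-at-1, M6 stuck-at-1, M7 stuck-at-0}.
Test 2 (in0=0, in1=0, in2=1, in3=0, in4=0): fault-free M1=1, M2=0, M3=0, M4=1, M5=0, M6=0, M7=1 → 1; observed 1. Eliminates M4 stuck-at-0, M5 stuck-at-1, M6 stuck-at-1, M7 stuck-at-0.
Only M1 stuck-at-1 is consistent with every test.

M1 stuck-at-1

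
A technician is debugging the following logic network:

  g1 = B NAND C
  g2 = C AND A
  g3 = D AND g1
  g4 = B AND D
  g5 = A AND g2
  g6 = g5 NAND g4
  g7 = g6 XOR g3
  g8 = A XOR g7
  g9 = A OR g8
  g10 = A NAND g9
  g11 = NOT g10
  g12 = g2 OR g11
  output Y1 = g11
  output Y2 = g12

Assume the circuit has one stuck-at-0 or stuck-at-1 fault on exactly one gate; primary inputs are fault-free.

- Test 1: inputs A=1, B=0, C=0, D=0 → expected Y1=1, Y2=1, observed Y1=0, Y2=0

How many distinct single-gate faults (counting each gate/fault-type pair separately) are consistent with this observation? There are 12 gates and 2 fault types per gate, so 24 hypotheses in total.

3

Fault-free: g1=1, g2=0, g3=0, g4=0, g5=0, g6=1, g7=1, g8=0, g9=1, g10=0, g11=1, g12=1 → Y1=1, Y2=1. Observed Y1=0, Y2=0.
  g1: none of the 2 fault types match ✗
  g2: none of the 2 fault types match ✗
  g3: none of the 2 fault types match ✗
  g4: none of the 2 fault types match ✗
  g5: none of the 2 fault types match ✗
  g6: none of the 2 fault types match ✗
  g7: none of the 2 fault types match ✗
  g8: none of the 2 fault types match ✗
  g9: stuck-at-0 ✓; others ✗
  g10: stuck-at-1 ✓; others ✗
  g11: stuck-at-0 ✓; others ✗
  g12: none of the 2 fault types match ✗
Consistent faults: {g9 stuck-at-0, g10 stuck-at-1, g11 stuck-at-0} — 3 in all.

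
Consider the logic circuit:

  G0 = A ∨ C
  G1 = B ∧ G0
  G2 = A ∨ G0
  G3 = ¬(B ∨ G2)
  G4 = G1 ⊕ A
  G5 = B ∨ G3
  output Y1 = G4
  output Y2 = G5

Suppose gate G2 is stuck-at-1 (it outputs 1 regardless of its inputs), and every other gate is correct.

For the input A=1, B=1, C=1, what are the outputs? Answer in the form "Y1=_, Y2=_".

Y1=0, Y2=1

Propagate with G2 forced: G0=1, G1=1, G2=1 [stuck-at-1], G3=0, G4=0, G5=1.
So the outputs are Y1=0, Y2=1. (Same as the fault-free value — the fault is masked on this input.)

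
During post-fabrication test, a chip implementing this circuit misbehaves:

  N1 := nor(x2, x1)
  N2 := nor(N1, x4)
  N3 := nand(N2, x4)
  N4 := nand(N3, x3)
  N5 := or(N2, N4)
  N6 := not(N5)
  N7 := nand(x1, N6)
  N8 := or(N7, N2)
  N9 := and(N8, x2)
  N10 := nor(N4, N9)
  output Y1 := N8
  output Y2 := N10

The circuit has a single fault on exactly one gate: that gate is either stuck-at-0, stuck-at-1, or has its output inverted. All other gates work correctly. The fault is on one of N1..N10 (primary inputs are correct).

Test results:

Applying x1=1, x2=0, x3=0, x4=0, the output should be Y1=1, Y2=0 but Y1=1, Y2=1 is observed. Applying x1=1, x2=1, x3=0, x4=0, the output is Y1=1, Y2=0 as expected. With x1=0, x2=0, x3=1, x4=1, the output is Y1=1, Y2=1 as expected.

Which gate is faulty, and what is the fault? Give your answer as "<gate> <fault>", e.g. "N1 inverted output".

N4 stuck-at-0

Fault-free values for test 1 (x1=1, x2=0, x3=0, x4=0): N1=0, N2=1, N3=1, N4=1, N5=1, N6=0, N7=1, N8=1, N9=0, N10=0, giving Y1=1, Y2=0. Observed Y1=1, Y2=1.
Test 1: faults giving observed Y1=1, Y2=1 are {N4 stuck-at-0, N4 inverted output, N10 stuck-at-1, N10 inverted output}.
Test 2 (x1=1, x2=1, x3=0, x4=0): fault-free N1=0, N2=1, N3=1, N4=1, N5=1, N6=0, N7=1, N8=1, N9=1, N10=0 → Y1=1, Y2=0; observed Y1=1, Y2=0. Eliminates N10 stuck-at-1, N10 inverted output.
Test 3 (x1=0, x2=0, x3=1, x4=1): fault-free N1=1, N2=0, N3=1, N4=0, N5=0, N6=1, N7=1, N8=1, N9=0, N10=1 → Y1=1, Y2=1; observed Y1=1, Y2=1. Eliminates N4 inverted output.
Only N4 stuck-at-0 is consistent with every test.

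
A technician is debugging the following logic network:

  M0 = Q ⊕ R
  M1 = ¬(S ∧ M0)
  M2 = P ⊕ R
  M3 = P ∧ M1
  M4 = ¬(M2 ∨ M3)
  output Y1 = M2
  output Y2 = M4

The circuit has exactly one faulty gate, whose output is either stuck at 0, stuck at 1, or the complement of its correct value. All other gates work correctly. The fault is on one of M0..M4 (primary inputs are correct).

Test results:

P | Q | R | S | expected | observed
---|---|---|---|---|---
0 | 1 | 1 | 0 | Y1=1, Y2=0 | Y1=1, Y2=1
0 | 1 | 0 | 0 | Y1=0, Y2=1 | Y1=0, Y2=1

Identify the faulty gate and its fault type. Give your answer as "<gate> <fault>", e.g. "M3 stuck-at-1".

M4 stuck-at-1

Fault-free values for test 1 (P=0, Q=1, R=1, S=0): M0=0, M1=1, M2=1, M3=0, M4=0, giving Y1=1, Y2=0. Observed Y1=1, Y2=1.
Test 1: faults giving observed Y1=1, Y2=1 are {M4 stuck-at-1, M4 inverted output}.
Test 2 (P=0, Q=1, R=0, S=0): fault-free M0=1, M1=1, M2=0, M3=0, M4=1 → Y1=0, Y2=1; observed Y1=0, Y2=1. Eliminates M4 inverted output.
Only M4 stuck-at-1 is consistent with every test.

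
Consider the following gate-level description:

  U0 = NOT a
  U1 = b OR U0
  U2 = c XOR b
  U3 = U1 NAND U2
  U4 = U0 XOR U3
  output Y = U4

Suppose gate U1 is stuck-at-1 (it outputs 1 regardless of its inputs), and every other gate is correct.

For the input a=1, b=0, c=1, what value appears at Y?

Propagate with U1 forced: U0=0, U1=1 [stuck-at-1], U2=1, U3=0, U4=0.
So Y = 0. (Without the fault it would be 1.)

0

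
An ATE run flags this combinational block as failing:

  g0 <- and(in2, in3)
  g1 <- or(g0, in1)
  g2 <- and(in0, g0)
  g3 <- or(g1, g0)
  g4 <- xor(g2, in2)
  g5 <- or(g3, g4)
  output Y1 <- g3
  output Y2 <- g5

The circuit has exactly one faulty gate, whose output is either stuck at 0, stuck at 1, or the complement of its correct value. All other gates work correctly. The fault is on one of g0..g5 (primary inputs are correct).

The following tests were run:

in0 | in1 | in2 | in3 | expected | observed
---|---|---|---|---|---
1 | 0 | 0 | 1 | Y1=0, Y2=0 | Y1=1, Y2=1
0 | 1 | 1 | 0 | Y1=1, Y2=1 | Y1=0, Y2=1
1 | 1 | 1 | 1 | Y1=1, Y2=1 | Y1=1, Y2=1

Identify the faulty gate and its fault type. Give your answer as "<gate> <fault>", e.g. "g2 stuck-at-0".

g1 inverted output

Fault-free values for test 1 (in0=1, in1=0, in2=0, in3=1): g0=0, g1=0, g2=0, g3=0, g4=0, g5=0, giving Y1=0, Y2=0. Observed Y1=1, Y2=1.
Test 1: faults giving observed Y1=1, Y2=1 are {g0 stuck-at-1, g0 inverted output, g1 stuck-at-1, g1 inverted output, g3 stuck-at-1, g3 inverted output}.
Test 2 (in0=0, in1=1, in2=1, in3=0): fault-free g0=0, g1=1, g2=0, g3=1, g4=1, g5=1 → Y1=1, Y2=1; observed Y1=0, Y2=1. Eliminates g0 stuck-at-1, g0 inverted output, g1 stuck-at-1, g3 stuck-at-1.
Test 3 (in0=1, in1=1, in2=1, in3=1): fault-free g0=1, g1=1, g2=1, g3=1, g4=0, g5=1 → Y1=1, Y2=1; observed Y1=1, Y2=1. Eliminates g3 inverted output.
Only g1 inverted output is consistent with every test.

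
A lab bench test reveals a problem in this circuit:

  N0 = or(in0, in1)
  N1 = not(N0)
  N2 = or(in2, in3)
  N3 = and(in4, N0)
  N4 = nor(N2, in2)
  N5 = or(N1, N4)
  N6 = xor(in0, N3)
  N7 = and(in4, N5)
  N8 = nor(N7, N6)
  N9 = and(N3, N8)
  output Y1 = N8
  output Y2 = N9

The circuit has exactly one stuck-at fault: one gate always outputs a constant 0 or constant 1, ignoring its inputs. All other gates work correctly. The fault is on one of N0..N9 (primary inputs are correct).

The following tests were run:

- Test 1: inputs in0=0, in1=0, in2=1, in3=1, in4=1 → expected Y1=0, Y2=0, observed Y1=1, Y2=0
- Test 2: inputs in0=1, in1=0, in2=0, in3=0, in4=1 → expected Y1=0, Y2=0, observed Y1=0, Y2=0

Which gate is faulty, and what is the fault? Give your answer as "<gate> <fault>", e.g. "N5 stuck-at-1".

Fault-free values for test 1 (in0=0, in1=0, in2=1, in3=1, in4=1): N0=0, N1=1, N2=1, N3=0, N4=0, N5=1, N6=0, N7=1, N8=0, N9=0, giving Y1=0, Y2=0. Observed Y1=1, Y2=0.
Test 1: faults giving observed Y1=1, Y2=0 are {N1 stuck-at-0, N5 stuck-at-0, N7 stuck-at-0, N8 stuck-at-1}.
Test 2 (in0=1, in1=0, in2=0, in3=0, in4=1): fault-free N0=1, N1=0, N2=0, N3=1, N4=1, N5=1, N6=0, N7=1, N8=0, N9=0 → Y1=0, Y2=0; observed Y1=0, Y2=0. Eliminates N5 stuck-at-0, N7 stuck-at-0, N8 stuck-at-1.
Only N1 stuck-at-0 is consistent with every test.

N1 stuck-at-0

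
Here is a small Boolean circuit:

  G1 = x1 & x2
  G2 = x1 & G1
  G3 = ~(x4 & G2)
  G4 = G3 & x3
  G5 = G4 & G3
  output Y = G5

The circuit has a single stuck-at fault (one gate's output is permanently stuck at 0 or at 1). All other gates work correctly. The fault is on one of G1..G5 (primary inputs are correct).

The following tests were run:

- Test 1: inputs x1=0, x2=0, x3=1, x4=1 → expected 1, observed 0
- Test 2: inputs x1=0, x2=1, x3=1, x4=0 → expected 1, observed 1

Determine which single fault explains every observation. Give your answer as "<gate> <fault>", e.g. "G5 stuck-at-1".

G2 stuck-at-1

Fault-free values for test 1 (x1=0, x2=0, x3=1, x4=1): G1=0, G2=0, G3=1, G4=1, G5=1, giving Y=1. Observed 0.
Test 1: faults giving observed 0 are {G2 stuck-at-1, G3 stuck-at-0, G4 stuck-at-0, G5 stuck-at-0}.
Test 2 (x1=0, x2=1, x3=1, x4=0): fault-free G1=0, G2=0, G3=1, G4=1, G5=1 → 1; observed 1. Eliminates G3 stuck-at-0, G4 stuck-at-0, G5 stuck-at-0.
Only G2 stuck-at-1 is consistent with every test.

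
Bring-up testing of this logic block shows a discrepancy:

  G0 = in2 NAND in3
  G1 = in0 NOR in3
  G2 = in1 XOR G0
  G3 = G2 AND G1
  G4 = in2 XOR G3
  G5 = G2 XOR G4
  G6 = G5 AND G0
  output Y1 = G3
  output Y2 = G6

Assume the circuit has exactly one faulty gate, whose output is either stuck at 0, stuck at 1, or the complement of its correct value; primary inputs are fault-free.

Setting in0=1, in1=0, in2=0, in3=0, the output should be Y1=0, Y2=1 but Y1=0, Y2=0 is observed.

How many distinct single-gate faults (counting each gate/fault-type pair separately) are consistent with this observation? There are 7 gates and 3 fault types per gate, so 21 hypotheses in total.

Fault-free: G0=1, G1=0, G2=1, G3=0, G4=0, G5=1, G6=1 → Y1=0, Y2=1. Observed Y1=0, Y2=0.
  G0: stuck-at-0, inverted output ✓; others ✗
  G1: none of the 3 fault types match ✗
  G2: stuck-at-0, inverted output ✓; others ✗
  G3: none of the 3 fault types match ✗
  G4: stuck-at-1, inverted output ✓; others ✗
  G5: stuck-at-0, inverted output ✓; others ✗
  G6: stuck-at-0, inverted output ✓; others ✗
Consistent faults: {G0 stuck-at-0, G0 inverted output, G2 stuck-at-0, G2 inverted output, G4 stuck-at-1, G4 inverted output, G5 stuck-at-0, G5 inverted output, G6 stuck-at-0, G6 inverted output} — 10 in all.

10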